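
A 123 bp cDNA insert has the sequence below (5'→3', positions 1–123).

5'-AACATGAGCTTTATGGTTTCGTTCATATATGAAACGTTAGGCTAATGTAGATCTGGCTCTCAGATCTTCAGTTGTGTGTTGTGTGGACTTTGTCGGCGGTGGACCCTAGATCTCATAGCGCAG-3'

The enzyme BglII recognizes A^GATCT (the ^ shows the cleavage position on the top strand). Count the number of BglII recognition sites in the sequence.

3

AGATCT occurs starting at positions 49, 62, 108.
BglII cuts at 3 sites.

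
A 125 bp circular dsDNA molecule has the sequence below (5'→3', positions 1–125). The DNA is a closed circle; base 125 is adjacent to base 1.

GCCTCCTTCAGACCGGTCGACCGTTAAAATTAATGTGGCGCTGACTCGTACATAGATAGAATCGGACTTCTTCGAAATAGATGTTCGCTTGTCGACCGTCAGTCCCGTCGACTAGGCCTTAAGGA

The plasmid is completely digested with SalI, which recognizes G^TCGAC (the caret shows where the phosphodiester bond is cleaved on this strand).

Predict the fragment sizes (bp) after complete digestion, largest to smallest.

SalI sites (GTCGAC) start at positions 16, 91, 107.
SalI cuts after the first base of each site, so after positions 16, 91, 107.
Circular molecule, 3 cuts → 3 fragments:
  17–91 → 75 bp
  92–107 → 16 bp
  108–125 then 1–16 → 18 + 16 = 34 bp
Sorted largest to smallest: 75, 34, 16 bp.

75, 34, 16 bp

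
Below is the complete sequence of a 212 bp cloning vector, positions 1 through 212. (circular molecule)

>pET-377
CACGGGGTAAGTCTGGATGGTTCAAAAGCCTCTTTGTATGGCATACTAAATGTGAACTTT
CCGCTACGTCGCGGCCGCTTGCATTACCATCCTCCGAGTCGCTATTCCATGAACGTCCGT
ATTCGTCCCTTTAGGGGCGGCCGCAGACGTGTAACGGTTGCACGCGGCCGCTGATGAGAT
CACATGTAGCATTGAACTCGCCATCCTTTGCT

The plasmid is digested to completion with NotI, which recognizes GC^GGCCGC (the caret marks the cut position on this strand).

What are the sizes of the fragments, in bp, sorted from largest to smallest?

119, 66, 27 bp

NotI sites (GCGGCCGC) start at positions 71, 137, 164.
NotI cuts after base 2 of each site, so after positions 72, 138, 165.
Circular molecule, 3 cuts → 3 fragments:
  73–138 → 66 bp
  139–165 → 27 bp
  166–212 then 1–72 → 47 + 72 = 119 bp
Sorted largest to smallest: 119, 66, 27 bp.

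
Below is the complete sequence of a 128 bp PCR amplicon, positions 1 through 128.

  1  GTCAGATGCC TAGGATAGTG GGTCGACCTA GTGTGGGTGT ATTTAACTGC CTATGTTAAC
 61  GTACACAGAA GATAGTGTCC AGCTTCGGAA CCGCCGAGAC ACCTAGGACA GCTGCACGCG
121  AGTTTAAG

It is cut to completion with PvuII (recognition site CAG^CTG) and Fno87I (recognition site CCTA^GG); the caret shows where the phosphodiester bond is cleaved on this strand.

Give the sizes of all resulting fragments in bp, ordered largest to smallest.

The PvuII site (CAGCTG) starts at position 109.
PvuII cuts after base 3 of each site, so after position 111.
Fno87I sites (CCTAGG) start at positions 9, 102.
Fno87I cuts after base 4 of each site, so after positions 12, 105.
Combined cut positions: 12, 105, 111.
Linear molecule, 3 cuts → 4 fragments:
  1–12 → 12 bp
  13–105 → 93 bp
  106–111 → 6 bp
  112–128 → 17 bp
Sorted largest to smallest: 93, 17, 12, 6 bp.

93, 17, 12, 6 bp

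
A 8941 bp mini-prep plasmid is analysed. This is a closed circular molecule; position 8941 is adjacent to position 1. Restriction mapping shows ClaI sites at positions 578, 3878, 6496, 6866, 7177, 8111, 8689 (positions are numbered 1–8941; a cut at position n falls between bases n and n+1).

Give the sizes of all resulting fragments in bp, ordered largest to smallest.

3300, 2618, 934, 830, 578, 370, 311 bp

Circular molecule, 7 cuts → 7 fragments:
  3878 − 578 = 3300 bp
  6496 − 3878 = 2618 bp
  6866 − 6496 = 370 bp
  7177 − 6866 = 311 bp
  8111 − 7177 = 934 bp
  8689 − 8111 = 578 bp
  wrap: 8941 − 8689 + 578 = 830 bp
Sorted largest to smallest: 3300, 2618, 934, 830, 578, 370, 311 bp.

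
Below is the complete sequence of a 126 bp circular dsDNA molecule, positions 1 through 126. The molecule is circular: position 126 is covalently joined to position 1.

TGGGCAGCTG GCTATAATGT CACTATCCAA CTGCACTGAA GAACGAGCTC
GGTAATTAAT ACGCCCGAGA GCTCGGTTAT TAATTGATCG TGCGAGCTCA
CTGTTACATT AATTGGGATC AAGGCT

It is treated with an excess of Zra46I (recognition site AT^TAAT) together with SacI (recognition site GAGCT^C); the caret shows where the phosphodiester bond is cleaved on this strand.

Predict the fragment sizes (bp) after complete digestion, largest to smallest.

Zra46I sites (ATTAAT) start at positions 55, 79, 108.
Zra46I cuts after base 2 of each site, so after positions 56, 80, 109.
SacI sites (GAGCTC) start at positions 45, 69, 94.
SacI cuts after base 5 of each site (before the last base), so after positions 49, 73, 98.
Combined cut positions: 49, 56, 73, 80, 98, 109.
Circular molecule, 6 cuts → 6 fragments:
  50–56 → 7 bp
  57–73 → 17 bp
  74–80 → 7 bp
  81–98 → 18 bp
  99–109 → 11 bp
  110–126 then 1–49 → 17 + 49 = 66 bp
Sorted largest to smallest: 66, 18, 17, 11, 7, 7 bp.

66, 18, 17, 11, 7, 7 bp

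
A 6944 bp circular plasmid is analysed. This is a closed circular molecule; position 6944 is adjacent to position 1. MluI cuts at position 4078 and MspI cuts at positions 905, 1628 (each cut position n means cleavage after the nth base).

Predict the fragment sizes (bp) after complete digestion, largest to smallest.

Combined cut positions (sorted): 905, 1628, 4078.
Circular molecule, 3 cuts → 3 fragments:
  1628 − 905 = 723 bp
  4078 − 1628 = 2450 bp
  wrap: 6944 − 4078 + 905 = 3771 bp
Sorted largest to smallest: 3771, 2450, 723 bp.

3771, 2450, 723 bp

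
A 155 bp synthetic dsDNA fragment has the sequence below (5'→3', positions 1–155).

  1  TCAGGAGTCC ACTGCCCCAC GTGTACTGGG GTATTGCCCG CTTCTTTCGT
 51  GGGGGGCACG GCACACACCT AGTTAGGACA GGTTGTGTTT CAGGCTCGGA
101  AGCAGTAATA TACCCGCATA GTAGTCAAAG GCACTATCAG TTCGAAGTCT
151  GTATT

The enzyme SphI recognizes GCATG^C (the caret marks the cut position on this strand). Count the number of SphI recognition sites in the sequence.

0

No occurrence of GCATGC is present in the sequence.
SphI does not cut: 0 sites.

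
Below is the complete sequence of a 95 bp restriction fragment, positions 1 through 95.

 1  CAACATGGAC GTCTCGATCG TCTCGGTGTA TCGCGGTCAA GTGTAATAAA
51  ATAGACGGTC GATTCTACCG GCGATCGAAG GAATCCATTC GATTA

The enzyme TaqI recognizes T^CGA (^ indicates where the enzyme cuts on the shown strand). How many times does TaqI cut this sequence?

TCGA occurs starting at positions 14, 59, 75, 89.
TaqI cuts at 4 sites.

4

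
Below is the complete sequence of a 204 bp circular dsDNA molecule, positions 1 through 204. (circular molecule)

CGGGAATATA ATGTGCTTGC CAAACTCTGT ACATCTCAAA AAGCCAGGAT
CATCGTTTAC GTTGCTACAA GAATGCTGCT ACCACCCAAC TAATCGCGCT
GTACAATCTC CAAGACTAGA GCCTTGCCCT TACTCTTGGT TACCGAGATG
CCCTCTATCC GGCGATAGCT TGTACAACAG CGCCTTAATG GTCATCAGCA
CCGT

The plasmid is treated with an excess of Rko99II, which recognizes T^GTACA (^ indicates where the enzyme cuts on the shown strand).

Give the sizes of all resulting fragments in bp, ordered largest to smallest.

Rko99II sites (TGTACA) start at positions 28, 100, 171.
Rko99II cuts after the first base of each site, so after positions 28, 100, 171.
Circular molecule, 3 cuts → 3 fragments:
  29–100 → 72 bp
  101–171 → 71 bp
  172–204 then 1–28 → 33 + 28 = 61 bp
Sorted largest to smallest: 72, 71, 61 bp.

72, 71, 61 bp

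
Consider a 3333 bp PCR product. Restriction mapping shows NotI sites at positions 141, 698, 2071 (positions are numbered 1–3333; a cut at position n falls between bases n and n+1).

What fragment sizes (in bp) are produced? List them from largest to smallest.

Linear molecule, 3 cuts → 4 fragments:
  141 − 0 = 141 bp
  698 − 141 = 557 bp
  2071 − 698 = 1373 bp
  3333 − 2071 = 1262 bp
Sorted largest to smallest: 1373, 1262, 557, 141 bp.

1373, 1262, 557, 141 bp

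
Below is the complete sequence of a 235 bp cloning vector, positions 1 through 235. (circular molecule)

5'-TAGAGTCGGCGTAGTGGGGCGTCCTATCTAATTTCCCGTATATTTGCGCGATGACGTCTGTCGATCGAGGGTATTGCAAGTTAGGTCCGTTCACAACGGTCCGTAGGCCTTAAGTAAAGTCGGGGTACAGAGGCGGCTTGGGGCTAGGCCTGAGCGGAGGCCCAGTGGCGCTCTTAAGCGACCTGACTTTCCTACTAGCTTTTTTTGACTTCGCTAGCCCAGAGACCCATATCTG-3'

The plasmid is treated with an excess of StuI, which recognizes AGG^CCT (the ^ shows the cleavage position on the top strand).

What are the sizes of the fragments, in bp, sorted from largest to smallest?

StuI sites (AGGCCT) start at positions 105, 146.
StuI cuts after base 3 of each site, so after positions 107, 148.
Circular molecule, 2 cuts → 2 fragments:
  108–148 → 41 bp
  149–235 then 1–107 → 87 + 107 = 194 bp
Sorted largest to smallest: 194, 41 bp.

194, 41 bp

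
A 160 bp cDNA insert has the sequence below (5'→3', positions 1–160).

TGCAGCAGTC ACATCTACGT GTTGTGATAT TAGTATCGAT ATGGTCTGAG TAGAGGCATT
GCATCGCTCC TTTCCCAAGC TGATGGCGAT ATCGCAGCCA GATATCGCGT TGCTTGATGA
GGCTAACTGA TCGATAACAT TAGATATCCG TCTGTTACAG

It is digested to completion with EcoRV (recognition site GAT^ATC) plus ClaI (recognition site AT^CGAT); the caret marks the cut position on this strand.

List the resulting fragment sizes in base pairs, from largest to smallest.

54, 36, 28, 15, 14, 13 bp

EcoRV sites (GATATC) start at positions 88, 101, 143.
EcoRV cuts after base 3 of each site, so after positions 90, 103, 145.
ClaI sites (ATCGAT) start at positions 35, 130.
ClaI cuts after base 2 of each site, so after positions 36, 131.
Combined cut positions: 36, 90, 103, 131, 145.
Linear molecule, 5 cuts → 6 fragments:
  1–36 → 36 bp
  37–90 → 54 bp
  91–103 → 13 bp
  104–131 → 28 bp
  132–145 → 14 bp
  146–160 → 15 bp
Sorted largest to smallest: 54, 36, 28, 15, 14, 13 bp.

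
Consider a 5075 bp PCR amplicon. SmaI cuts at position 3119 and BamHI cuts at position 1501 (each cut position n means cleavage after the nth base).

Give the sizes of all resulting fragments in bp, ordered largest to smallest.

1956, 1618, 1501 bp

Combined cut positions (sorted): 1501, 3119.
Linear molecule, 2 cuts → 3 fragments:
  1501 − 0 = 1501 bp
  3119 − 1501 = 1618 bp
  5075 − 3119 = 1956 bp
Sorted largest to smallest: 1956, 1618, 1501 bp.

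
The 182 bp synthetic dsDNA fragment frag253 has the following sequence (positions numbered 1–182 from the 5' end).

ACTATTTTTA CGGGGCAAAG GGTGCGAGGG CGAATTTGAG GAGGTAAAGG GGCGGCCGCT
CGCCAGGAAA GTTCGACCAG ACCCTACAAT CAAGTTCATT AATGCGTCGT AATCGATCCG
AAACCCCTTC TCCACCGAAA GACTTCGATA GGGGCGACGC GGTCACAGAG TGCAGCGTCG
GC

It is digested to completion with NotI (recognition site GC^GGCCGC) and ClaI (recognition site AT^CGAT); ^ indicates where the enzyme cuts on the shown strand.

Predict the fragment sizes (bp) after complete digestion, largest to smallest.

69, 60, 53 bp

The NotI site (GCGGCCGC) starts at position 52.
NotI cuts after base 2 of each site, so after position 53.
The ClaI site (ATCGAT) starts at position 112.
ClaI cuts after base 2 of each site, so after position 113.
Combined cut positions: 53, 113.
Linear molecule, 2 cuts → 3 fragments:
  1–53 → 53 bp
  54–113 → 60 bp
  114–182 → 69 bp
Sorted largest to smallest: 69, 60, 53 bp.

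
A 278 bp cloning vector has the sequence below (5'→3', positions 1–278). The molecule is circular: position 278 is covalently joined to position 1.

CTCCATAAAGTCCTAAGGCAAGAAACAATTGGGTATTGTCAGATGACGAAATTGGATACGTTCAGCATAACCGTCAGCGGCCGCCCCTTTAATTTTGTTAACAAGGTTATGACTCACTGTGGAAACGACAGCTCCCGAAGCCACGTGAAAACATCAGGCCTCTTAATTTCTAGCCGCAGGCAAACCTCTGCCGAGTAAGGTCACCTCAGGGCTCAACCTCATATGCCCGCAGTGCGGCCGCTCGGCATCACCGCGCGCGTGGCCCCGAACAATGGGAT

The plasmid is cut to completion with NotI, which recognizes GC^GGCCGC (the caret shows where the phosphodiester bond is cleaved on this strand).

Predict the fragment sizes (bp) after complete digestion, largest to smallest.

157, 121 bp

NotI sites (GCGGCCGC) start at positions 77, 234.
NotI cuts after base 2 of each site, so after positions 78, 235.
Circular molecule, 2 cuts → 2 fragments:
  79–235 → 157 bp
  236–278 then 1–78 → 43 + 78 = 121 bp
Sorted largest to smallest: 157, 121 bp.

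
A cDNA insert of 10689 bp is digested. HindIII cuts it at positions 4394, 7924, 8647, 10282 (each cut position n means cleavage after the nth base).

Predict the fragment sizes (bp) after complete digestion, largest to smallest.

Linear molecule, 4 cuts → 5 fragments:
  4394 − 0 = 4394 bp
  7924 − 4394 = 3530 bp
  8647 − 7924 = 723 bp
  10282 − 8647 = 1635 bp
  10689 − 10282 = 407 bp
Sorted largest to smallest: 4394, 3530, 1635, 723, 407 bp.

4394, 3530, 1635, 723, 407 bp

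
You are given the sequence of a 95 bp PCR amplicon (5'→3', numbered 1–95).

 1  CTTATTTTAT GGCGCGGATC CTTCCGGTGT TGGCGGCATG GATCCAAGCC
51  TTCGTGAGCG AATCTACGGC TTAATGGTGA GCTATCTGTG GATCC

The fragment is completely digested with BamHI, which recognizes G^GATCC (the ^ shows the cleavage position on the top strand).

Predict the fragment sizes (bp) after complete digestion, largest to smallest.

BamHI sites (GGATCC) start at positions 16, 40, 90.
BamHI cuts after the first base of each site, so after positions 16, 40, 90.
Linear molecule, 3 cuts → 4 fragments:
  1–16 → 16 bp
  17–40 → 24 bp
  41–90 → 50 bp
  91–95 → 5 bp
Sorted largest to smallest: 50, 24, 16, 5 bp.

50, 24, 16, 5 bp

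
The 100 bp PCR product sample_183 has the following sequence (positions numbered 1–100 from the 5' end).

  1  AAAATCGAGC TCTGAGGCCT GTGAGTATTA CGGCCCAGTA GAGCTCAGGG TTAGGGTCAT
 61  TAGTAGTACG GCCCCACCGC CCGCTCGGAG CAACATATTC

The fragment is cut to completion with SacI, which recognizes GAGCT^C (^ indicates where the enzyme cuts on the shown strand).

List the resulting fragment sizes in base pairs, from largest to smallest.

55, 34, 11 bp

SacI sites (GAGCTC) start at positions 7, 41.
SacI cuts after base 5 of each site (before the last base), so after positions 11, 45.
Linear molecule, 2 cuts → 3 fragments:
  1–11 → 11 bp
  12–45 → 34 bp
  46–100 → 55 bp
Sorted largest to smallest: 55, 34, 11 bp.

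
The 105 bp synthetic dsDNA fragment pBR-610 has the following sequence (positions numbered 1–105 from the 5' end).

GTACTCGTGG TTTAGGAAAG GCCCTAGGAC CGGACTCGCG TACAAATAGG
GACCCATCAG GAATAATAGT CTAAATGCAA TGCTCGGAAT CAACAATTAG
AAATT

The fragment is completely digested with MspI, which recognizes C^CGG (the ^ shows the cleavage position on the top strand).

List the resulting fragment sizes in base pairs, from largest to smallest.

The MspI site (CCGG) starts at position 30.
MspI cuts after the first base of each site, so after position 30.
Linear molecule, 1 cut → 2 fragments:
  1–30 → 30 bp
  31–105 → 75 bp
Sorted largest to smallest: 75, 30 bp.

75, 30 bp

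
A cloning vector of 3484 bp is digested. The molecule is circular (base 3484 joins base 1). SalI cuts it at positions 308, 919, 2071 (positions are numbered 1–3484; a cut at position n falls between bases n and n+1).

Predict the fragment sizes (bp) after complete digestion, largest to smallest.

Circular molecule, 3 cuts → 3 fragments:
  919 − 308 = 611 bp
  2071 − 919 = 1152 bp
  wrap: 3484 − 2071 + 308 = 1721 bp
Sorted largest to smallest: 1721, 1152, 611 bp.

1721, 1152, 611 bp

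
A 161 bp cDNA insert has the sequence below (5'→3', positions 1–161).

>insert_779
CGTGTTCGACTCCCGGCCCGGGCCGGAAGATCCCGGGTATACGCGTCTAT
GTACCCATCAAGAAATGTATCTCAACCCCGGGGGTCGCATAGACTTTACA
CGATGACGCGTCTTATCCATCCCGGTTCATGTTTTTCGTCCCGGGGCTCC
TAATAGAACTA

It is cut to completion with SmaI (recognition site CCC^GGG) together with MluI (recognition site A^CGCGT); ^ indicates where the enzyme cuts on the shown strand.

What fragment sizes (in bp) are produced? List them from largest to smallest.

SmaI sites (CCCGGG) start at positions 17, 32, 77, 140.
SmaI cuts after base 3 of each site, so after positions 19, 34, 79, 142.
MluI sites (ACGCGT) start at positions 41, 106.
MluI cuts after the first base of each site, so after positions 41, 106.
Combined cut positions: 19, 34, 41, 79, 106, 142.
Linear molecule, 6 cuts → 7 fragments:
  1–19 → 19 bp
  20–34 → 15 bp
  35–41 → 7 bp
  42–79 → 38 bp
  80–106 → 27 bp
  107–142 → 36 bp
  143–161 → 19 bp
Sorted largest to smallest: 38, 36, 27, 19, 19, 15, 7 bp.

38, 36, 27, 19, 19, 15, 7 bp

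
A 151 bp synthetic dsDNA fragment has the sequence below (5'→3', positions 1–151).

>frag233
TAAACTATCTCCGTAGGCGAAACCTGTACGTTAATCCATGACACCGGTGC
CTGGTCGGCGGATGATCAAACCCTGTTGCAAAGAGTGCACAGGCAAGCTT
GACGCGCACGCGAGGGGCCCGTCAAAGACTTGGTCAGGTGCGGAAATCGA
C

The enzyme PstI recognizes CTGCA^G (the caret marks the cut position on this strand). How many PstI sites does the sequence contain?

No occurrence of CTGCAG is present in the sequence.
PstI does not cut: 0 sites.

0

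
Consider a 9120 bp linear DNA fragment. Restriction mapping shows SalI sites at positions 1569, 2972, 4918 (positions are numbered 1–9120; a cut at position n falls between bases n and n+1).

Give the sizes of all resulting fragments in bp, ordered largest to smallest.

Linear molecule, 3 cuts → 4 fragments:
  1569 − 0 = 1569 bp
  2972 − 1569 = 1403 bp
  4918 − 2972 = 1946 bp
  9120 − 4918 = 4202 bp
Sorted largest to smallest: 4202, 1946, 1569, 1403 bp.

4202, 1946, 1569, 1403 bp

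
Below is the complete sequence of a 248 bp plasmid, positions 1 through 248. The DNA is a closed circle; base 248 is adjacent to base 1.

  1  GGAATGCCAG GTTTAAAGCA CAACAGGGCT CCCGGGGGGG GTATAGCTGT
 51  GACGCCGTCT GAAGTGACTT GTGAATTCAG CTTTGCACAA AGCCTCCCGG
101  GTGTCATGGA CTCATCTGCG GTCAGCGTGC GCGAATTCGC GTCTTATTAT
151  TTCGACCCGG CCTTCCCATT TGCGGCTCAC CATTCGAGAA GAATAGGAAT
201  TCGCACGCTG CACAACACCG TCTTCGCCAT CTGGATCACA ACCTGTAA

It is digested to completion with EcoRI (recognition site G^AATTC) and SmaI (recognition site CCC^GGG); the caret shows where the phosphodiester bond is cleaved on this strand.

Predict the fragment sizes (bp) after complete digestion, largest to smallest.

84, 64, 40, 35, 25 bp

EcoRI sites (GAATTC) start at positions 73, 133, 197.
EcoRI cuts after the first base of each site, so after positions 73, 133, 197.
SmaI sites (CCCGGG) start at positions 31, 96.
SmaI cuts after base 3 of each site, so after positions 33, 98.
Combined cut positions: 33, 73, 98, 133, 197.
Circular molecule, 5 cuts → 5 fragments:
  34–73 → 40 bp
  74–98 → 25 bp
  99–133 → 35 bp
  134–197 → 64 bp
  198–248 then 1–33 → 51 + 33 = 84 bp
Sorted largest to smallest: 84, 64, 40, 35, 25 bp.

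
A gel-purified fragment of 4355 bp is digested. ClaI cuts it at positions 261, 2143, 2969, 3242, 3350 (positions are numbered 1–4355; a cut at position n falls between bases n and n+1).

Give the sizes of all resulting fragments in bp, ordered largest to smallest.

Linear molecule, 5 cuts → 6 fragments:
  261 − 0 = 261 bp
  2143 − 261 = 1882 bp
  2969 − 2143 = 826 bp
  3242 − 2969 = 273 bp
  3350 − 3242 = 108 bp
  4355 − 3350 = 1005 bp
Sorted largest to smallest: 1882, 1005, 826, 273, 261, 108 bp.

1882, 1005, 826, 273, 261, 108 bp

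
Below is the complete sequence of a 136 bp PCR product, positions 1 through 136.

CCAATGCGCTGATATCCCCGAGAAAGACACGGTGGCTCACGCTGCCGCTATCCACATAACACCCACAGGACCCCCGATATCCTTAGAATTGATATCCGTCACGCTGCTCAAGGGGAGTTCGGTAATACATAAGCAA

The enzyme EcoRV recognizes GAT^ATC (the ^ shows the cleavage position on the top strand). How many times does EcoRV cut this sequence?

GATATC occurs starting at positions 11, 76, 91.
EcoRV cuts at 3 sites.

3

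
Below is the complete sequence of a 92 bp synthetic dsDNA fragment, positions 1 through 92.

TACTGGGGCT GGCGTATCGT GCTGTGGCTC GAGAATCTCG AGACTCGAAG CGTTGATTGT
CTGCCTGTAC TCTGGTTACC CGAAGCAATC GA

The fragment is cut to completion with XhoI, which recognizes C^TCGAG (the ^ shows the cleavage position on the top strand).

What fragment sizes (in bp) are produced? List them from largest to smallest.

XhoI sites (CTCGAG) start at positions 28, 37.
XhoI cuts after the first base of each site, so after positions 28, 37.
Linear molecule, 2 cuts → 3 fragments:
  1–28 → 28 bp
  29–37 → 9 bp
  38–92 → 55 bp
Sorted largest to smallest: 55, 28, 9 bp.

55, 28, 9 bp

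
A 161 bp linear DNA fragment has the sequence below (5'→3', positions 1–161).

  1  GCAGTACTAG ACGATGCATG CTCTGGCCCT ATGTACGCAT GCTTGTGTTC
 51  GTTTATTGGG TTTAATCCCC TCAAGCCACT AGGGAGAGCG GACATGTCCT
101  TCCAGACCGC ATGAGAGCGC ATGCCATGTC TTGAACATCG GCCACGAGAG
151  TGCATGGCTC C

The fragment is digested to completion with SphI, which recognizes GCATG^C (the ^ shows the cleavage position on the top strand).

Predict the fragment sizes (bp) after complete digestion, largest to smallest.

SphI sites (GCATGC) start at positions 16, 37, 119.
SphI cuts after base 5 of each site (before the last base), so after positions 20, 41, 123.
Linear molecule, 3 cuts → 4 fragments:
  1–20 → 20 bp
  21–41 → 21 bp
  42–123 → 82 bp
  124–161 → 38 bp
Sorted largest to smallest: 82, 38, 21, 20 bp.

82, 38, 21, 20 bp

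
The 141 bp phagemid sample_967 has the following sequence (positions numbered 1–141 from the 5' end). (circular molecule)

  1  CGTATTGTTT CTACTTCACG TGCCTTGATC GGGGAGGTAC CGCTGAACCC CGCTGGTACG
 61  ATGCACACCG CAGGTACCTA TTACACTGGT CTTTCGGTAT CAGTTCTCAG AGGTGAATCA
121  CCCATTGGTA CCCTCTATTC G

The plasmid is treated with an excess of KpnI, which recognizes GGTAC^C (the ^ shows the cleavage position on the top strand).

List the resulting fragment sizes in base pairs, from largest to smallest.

54, 50, 37 bp

KpnI sites (GGTACC) start at positions 36, 73, 127.
KpnI cuts after base 5 of each site (before the last base), so after positions 40, 77, 131.
Circular molecule, 3 cuts → 3 fragments:
  41–77 → 37 bp
  78–131 → 54 bp
  132–141 then 1–40 → 10 + 40 = 50 bp
Sorted largest to smallest: 54, 50, 37 bp.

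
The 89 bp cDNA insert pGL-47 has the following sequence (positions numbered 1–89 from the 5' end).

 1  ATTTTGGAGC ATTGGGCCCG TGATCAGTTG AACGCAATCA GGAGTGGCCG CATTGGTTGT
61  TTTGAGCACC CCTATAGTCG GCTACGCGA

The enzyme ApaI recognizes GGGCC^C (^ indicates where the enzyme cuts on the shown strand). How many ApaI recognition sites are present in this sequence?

1

GGGCCC occurs starting at position 14.
ApaI cuts at 1 site.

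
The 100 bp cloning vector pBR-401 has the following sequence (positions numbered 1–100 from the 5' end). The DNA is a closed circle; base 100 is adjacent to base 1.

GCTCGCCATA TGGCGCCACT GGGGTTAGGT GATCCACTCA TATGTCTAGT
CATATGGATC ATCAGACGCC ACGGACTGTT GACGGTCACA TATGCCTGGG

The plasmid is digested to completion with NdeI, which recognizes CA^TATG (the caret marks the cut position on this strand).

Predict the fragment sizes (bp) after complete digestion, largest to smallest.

38, 32, 18, 12 bp

NdeI sites (CATATG) start at positions 7, 39, 51, 89.
NdeI cuts after base 2 of each site, so after positions 8, 40, 52, 90.
Circular molecule, 4 cuts → 4 fragments:
  9–40 → 32 bp
  41–52 → 12 bp
  53–90 → 38 bp
  91–100 then 1–8 → 10 + 8 = 18 bp
Sorted largest to smallest: 38, 32, 18, 12 bp.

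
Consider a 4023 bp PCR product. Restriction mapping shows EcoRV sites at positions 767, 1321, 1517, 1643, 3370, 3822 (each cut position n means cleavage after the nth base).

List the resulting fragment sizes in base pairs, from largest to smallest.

1727, 767, 554, 452, 201, 196, 126 bp

Linear molecule, 6 cuts → 7 fragments:
  767 − 0 = 767 bp
  1321 − 767 = 554 bp
  1517 − 1321 = 196 bp
  1643 − 1517 = 126 bp
  3370 − 1643 = 1727 bp
  3822 − 3370 = 452 bp
  4023 − 3822 = 201 bp
Sorted largest to smallest: 1727, 767, 554, 452, 201, 196, 126 bp.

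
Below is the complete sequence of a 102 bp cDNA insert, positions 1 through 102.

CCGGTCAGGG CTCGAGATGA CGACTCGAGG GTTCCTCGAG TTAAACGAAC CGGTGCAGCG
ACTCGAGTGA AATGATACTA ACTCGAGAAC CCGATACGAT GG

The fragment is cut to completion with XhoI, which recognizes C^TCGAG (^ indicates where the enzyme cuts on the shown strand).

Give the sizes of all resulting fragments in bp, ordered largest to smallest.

XhoI sites (CTCGAG) start at positions 11, 24, 35, 62, 82.
XhoI cuts after the first base of each site, so after positions 11, 24, 35, 62, 82.
Linear molecule, 5 cuts → 6 fragments:
  1–11 → 11 bp
  12–24 → 13 bp
  25–35 → 11 bp
  36–62 → 27 bp
  63–82 → 20 bp
  83–102 → 20 bp
Sorted largest to smallest: 27, 20, 20, 13, 11, 11 bp.

27, 20, 20, 13, 11, 11 bp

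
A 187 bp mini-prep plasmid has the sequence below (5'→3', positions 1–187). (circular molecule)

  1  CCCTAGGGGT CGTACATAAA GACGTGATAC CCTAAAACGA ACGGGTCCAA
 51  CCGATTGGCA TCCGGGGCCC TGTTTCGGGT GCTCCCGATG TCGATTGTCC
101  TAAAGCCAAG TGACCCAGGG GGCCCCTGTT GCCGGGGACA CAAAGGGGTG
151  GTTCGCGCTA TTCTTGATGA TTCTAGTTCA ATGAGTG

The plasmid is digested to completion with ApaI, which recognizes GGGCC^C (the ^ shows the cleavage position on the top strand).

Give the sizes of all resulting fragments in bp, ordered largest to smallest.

ApaI sites (GGGCCC) start at positions 65, 120.
ApaI cuts after base 5 of each site (before the last base), so after positions 69, 124.
Circular molecule, 2 cuts → 2 fragments:
  70–124 → 55 bp
  125–187 then 1–69 → 63 + 69 = 132 bp
Sorted largest to smallest: 132, 55 bp.

132, 55 bp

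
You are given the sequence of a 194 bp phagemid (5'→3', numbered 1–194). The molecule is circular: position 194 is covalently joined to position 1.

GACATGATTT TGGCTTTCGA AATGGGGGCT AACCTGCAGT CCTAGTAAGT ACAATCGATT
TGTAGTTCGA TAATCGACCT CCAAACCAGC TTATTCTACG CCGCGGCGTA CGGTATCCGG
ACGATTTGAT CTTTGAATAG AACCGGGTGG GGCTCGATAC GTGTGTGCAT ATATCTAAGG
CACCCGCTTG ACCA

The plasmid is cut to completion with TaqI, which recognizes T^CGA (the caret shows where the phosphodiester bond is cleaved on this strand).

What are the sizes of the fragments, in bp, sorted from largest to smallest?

80, 57, 38, 12, 7 bp

TaqI sites (TCGA) start at positions 17, 55, 67, 74, 154.
TaqI cuts after the first base of each site, so after positions 17, 55, 67, 74, 154.
Circular molecule, 5 cuts → 5 fragments:
  18–55 → 38 bp
  56–67 → 12 bp
  68–74 → 7 bp
  75–154 → 80 bp
  155–194 then 1–17 → 40 + 17 = 57 bp
Sorted largest to smallest: 80, 57, 38, 12, 7 bp.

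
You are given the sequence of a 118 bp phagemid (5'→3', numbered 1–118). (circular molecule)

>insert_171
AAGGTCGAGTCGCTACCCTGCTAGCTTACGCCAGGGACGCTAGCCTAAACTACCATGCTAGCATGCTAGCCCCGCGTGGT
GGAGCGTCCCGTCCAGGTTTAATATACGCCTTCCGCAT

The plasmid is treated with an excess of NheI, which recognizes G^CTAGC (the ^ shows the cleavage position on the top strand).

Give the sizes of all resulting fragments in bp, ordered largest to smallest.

NheI sites (GCTAGC) start at positions 20, 39, 57, 65.
NheI cuts after the first base of each site, so after positions 20, 39, 57, 65.
Circular molecule, 4 cuts → 4 fragments:
  21–39 → 19 bp
  40–57 → 18 bp
  58–65 → 8 bp
  66–118 then 1–20 → 53 + 20 = 73 bp
Sorted largest to smallest: 73, 19, 18, 8 bp.

73, 19, 18, 8 bp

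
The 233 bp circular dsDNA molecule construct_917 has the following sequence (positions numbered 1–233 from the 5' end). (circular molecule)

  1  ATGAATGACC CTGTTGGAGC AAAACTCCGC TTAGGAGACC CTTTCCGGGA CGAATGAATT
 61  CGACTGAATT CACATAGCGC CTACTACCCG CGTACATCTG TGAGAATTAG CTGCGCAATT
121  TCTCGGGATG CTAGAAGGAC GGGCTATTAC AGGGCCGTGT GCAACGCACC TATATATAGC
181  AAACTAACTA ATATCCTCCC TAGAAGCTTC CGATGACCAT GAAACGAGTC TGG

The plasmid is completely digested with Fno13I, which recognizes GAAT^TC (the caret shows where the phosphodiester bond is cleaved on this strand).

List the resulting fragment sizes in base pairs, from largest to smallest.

Fno13I sites (GAATTC) start at positions 56, 66.
Fno13I cuts after base 4 of each site, so after positions 59, 69.
Circular molecule, 2 cuts → 2 fragments:
  60–69 → 10 bp
  70–233 then 1–59 → 164 + 59 = 223 bp
Sorted largest to smallest: 223, 10 bp.

223, 10 bp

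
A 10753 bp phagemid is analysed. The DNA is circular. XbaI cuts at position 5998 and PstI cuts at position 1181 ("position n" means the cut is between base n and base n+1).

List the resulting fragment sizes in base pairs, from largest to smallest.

Combined cut positions (sorted): 1181, 5998.
Circular molecule, 2 cuts → 2 fragments:
  5998 − 1181 = 4817 bp
  wrap: 10753 − 5998 + 1181 = 5936 bp
Sorted largest to smallest: 5936, 4817 bp.

5936, 4817 bp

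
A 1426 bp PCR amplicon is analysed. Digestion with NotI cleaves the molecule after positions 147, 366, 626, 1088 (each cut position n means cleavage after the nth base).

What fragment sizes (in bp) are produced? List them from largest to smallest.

462, 338, 260, 219, 147 bp

Linear molecule, 4 cuts → 5 fragments:
  147 − 0 = 147 bp
  366 − 147 = 219 bp
  626 − 366 = 260 bp
  1088 − 626 = 462 bp
  1426 − 1088 = 338 bp
Sorted largest to smallest: 462, 338, 260, 219, 147 bp.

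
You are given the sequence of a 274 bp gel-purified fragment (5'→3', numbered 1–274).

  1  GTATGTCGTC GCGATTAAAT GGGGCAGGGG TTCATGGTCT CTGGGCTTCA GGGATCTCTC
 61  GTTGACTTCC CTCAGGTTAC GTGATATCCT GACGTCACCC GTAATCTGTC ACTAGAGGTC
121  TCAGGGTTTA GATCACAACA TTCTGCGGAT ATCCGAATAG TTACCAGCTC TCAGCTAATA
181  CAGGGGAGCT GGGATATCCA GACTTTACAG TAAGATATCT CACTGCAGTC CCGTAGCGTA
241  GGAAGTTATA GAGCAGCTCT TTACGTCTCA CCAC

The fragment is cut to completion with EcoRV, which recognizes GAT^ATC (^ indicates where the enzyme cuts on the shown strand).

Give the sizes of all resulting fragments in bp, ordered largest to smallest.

85, 65, 58, 45, 21 bp

EcoRV sites (GATATC) start at positions 83, 148, 193, 214.
EcoRV cuts after base 3 of each site, so after positions 85, 150, 195, 216.
Linear molecule, 4 cuts → 5 fragments:
  1–85 → 85 bp
  86–150 → 65 bp
  151–195 → 45 bp
  196–216 → 21 bp
  217–274 → 58 bp
Sorted largest to smallest: 85, 65, 58, 45, 21 bp.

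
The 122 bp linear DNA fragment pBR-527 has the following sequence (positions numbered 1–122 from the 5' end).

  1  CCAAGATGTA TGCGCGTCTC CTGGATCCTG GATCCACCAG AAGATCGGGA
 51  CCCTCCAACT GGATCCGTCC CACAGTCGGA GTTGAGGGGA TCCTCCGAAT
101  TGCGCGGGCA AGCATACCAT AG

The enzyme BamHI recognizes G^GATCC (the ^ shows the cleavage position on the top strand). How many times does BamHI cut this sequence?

GGATCC occurs starting at positions 23, 30, 61, 88.
BamHI cuts at 4 sites.

4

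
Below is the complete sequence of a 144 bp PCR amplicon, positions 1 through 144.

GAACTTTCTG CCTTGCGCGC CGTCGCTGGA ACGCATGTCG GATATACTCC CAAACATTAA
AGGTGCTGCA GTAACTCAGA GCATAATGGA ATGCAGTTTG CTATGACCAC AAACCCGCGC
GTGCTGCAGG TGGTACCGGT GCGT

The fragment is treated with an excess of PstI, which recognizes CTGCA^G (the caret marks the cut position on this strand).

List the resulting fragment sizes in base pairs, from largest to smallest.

70, 58, 16 bp

PstI sites (CTGCAG) start at positions 66, 124.
PstI cuts after base 5 of each site (before the last base), so after positions 70, 128.
Linear molecule, 2 cuts → 3 fragments:
  1–70 → 70 bp
  71–128 → 58 bp
  129–144 → 16 bp
Sorted largest to smallest: 70, 58, 16 bp.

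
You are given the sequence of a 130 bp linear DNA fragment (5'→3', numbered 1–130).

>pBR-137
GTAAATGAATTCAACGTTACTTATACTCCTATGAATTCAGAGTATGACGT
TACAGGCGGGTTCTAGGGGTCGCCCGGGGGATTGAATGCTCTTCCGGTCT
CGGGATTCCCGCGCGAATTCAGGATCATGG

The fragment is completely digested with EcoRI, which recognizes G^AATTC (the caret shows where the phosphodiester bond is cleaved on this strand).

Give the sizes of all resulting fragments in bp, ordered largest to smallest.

82, 26, 15, 7 bp

EcoRI sites (GAATTC) start at positions 7, 33, 115.
EcoRI cuts after the first base of each site, so after positions 7, 33, 115.
Linear molecule, 3 cuts → 4 fragments:
  1–7 → 7 bp
  8–33 → 26 bp
  34–115 → 82 bp
  116–130 → 15 bp
Sorted largest to smallest: 82, 26, 15, 7 bp.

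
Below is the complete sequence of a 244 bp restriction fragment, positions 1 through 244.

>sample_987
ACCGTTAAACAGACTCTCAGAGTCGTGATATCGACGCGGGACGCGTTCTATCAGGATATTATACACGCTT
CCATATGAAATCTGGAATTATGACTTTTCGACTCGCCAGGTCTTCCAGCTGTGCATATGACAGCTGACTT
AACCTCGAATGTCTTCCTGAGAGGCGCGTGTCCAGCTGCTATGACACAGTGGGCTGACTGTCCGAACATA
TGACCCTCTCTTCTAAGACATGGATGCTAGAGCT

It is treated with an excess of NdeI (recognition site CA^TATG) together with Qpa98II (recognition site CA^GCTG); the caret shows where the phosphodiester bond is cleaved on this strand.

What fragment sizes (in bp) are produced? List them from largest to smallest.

NdeI sites (CATATG) start at positions 72, 124, 207.
NdeI cuts after base 2 of each site, so after positions 73, 125, 208.
Qpa98II sites (CAGCTG) start at positions 116, 131, 173.
Qpa98II cuts after base 2 of each site, so after positions 117, 132, 174.
Combined cut positions: 73, 117, 125, 132, 174, 208.
Linear molecule, 6 cuts → 7 fragments:
  1–73 → 73 bp
  74–117 → 44 bp
  118–125 → 8 bp
  126–132 → 7 bp
  133–174 → 42 bp
  175–208 → 34 bp
  209–244 → 36 bp
Sorted largest to smallest: 73, 44, 42, 36, 34, 8, 7 bp.

73, 44, 42, 36, 34, 8, 7 bp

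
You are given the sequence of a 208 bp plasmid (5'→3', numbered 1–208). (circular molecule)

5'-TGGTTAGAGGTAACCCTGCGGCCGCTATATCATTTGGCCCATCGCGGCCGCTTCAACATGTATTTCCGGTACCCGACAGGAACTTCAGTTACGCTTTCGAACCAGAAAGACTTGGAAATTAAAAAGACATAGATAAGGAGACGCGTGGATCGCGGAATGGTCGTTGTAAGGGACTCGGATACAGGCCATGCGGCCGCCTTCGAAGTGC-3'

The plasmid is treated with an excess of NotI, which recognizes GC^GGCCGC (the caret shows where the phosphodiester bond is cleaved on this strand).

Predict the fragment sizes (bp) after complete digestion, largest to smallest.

NotI sites (GCGGCCGC) start at positions 18, 44, 190.
NotI cuts after base 2 of each site, so after positions 19, 45, 191.
Circular molecule, 3 cuts → 3 fragments:
  20–45 → 26 bp
  46–191 → 146 bp
  192–208 then 1–19 → 17 + 19 = 36 bp
Sorted largest to smallest: 146, 36, 26 bp.

146, 36, 26 bp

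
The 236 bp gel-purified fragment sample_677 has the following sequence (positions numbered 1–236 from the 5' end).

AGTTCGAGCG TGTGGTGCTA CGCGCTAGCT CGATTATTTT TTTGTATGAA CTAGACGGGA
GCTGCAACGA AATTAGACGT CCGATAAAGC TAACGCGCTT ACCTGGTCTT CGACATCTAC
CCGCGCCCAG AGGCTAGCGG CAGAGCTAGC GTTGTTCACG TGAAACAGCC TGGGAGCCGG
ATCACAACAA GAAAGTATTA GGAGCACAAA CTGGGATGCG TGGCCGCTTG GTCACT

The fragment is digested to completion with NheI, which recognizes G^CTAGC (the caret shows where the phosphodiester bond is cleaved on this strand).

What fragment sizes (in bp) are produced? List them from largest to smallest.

NheI sites (GCTAGC) start at positions 24, 133, 145.
NheI cuts after the first base of each site, so after positions 24, 133, 145.
Linear molecule, 3 cuts → 4 fragments:
  1–24 → 24 bp
  25–133 → 109 bp
  134–145 → 12 bp
  146–236 → 91 bp
Sorted largest to smallest: 109, 91, 24, 12 bp.

109, 91, 24, 12 bp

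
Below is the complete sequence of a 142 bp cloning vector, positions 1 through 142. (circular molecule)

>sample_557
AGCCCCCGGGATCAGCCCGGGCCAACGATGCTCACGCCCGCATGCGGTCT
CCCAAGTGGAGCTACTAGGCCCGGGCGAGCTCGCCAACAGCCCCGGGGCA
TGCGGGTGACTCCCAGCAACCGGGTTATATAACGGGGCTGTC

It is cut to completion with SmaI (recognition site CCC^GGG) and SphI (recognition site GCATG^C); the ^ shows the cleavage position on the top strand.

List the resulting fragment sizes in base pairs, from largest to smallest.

47, 28, 26, 22, 11, 8 bp

SmaI sites (CCCGGG) start at positions 5, 16, 70, 92.
SmaI cuts after base 3 of each site, so after positions 7, 18, 72, 94.
SphI sites (GCATGC) start at positions 40, 98.
SphI cuts after base 5 of each site (before the last base), so after positions 44, 102.
Combined cut positions: 7, 18, 44, 72, 94, 102.
Circular molecule, 6 cuts → 6 fragments:
  8–18 → 11 bp
  19–44 → 26 bp
  45–72 → 28 bp
  73–94 → 22 bp
  95–102 → 8 bp
  103–142 then 1–7 → 40 + 7 = 47 bp
Sorted largest to smallest: 47, 28, 26, 22, 11, 8 bp.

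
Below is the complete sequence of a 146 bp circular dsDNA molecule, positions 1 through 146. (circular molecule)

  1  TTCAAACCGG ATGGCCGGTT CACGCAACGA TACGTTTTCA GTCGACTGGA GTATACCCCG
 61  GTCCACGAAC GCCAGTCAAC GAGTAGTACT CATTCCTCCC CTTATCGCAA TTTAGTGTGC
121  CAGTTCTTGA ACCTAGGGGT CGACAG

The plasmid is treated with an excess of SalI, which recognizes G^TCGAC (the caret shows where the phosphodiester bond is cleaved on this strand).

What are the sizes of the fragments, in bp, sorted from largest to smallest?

SalI sites (GTCGAC) start at positions 41, 139.
SalI cuts after the first base of each site, so after positions 41, 139.
Circular molecule, 2 cuts → 2 fragments:
  42–139 → 98 bp
  140–146 then 1–41 → 7 + 41 = 48 bp
Sorted largest to smallest: 98, 48 bp.

98, 48 bp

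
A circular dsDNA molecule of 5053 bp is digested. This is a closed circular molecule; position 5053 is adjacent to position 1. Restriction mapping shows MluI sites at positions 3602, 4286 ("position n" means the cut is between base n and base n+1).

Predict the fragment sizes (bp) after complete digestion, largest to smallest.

4369, 684 bp

Circular molecule, 2 cuts → 2 fragments:
  4286 − 3602 = 684 bp
  wrap: 5053 − 4286 + 3602 = 4369 bp
Sorted largest to smallest: 4369, 684 bp.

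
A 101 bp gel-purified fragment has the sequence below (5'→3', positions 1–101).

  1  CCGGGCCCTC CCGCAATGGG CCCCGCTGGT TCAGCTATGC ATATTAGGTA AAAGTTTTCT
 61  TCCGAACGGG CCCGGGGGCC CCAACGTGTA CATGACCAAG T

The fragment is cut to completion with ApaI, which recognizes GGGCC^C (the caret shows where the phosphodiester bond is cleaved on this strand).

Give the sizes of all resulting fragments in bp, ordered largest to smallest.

ApaI sites (GGGCCC) start at positions 3, 18, 68, 76.
ApaI cuts after base 5 of each site (before the last base), so after positions 7, 22, 72, 80.
Linear molecule, 4 cuts → 5 fragments:
  1–7 → 7 bp
  8–22 → 15 bp
  23–72 → 50 bp
  73–80 → 8 bp
  81–101 → 21 bp
Sorted largest to smallest: 50, 21, 15, 8, 7 bp.

50, 21, 15, 8, 7 bp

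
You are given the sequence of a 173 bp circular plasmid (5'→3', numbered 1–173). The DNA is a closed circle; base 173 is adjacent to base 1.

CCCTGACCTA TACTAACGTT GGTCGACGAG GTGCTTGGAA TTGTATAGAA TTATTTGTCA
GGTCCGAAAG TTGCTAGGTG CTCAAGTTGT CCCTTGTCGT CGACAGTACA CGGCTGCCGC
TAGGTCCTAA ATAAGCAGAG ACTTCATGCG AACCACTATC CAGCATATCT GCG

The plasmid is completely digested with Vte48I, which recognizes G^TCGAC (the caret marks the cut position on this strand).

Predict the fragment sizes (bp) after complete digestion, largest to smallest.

96, 77 bp

Vte48I sites (GTCGAC) start at positions 22, 99.
Vte48I cuts after the first base of each site, so after positions 22, 99.
Circular molecule, 2 cuts → 2 fragments:
  23–99 → 77 bp
  100–173 then 1–22 → 74 + 22 = 96 bp
Sorted largest to smallest: 96, 77 bp.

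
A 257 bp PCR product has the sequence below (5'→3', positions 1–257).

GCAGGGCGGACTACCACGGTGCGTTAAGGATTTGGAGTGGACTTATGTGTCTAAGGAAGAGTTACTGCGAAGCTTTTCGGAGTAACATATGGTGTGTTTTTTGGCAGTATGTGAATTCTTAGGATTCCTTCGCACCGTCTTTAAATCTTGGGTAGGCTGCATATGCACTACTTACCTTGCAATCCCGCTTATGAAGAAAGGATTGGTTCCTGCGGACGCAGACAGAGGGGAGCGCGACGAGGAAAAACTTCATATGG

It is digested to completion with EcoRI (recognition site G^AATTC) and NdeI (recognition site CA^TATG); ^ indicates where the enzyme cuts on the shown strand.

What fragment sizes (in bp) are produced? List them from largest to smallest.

91, 87, 48, 26, 5 bp

The EcoRI site (GAATTC) starts at position 113.
EcoRI cuts after the first base of each site, so after position 113.
NdeI sites (CATATG) start at positions 86, 160, 251.
NdeI cuts after base 2 of each site, so after positions 87, 161, 252.
Combined cut positions: 87, 113, 161, 252.
Linear molecule, 4 cuts → 5 fragments:
  1–87 → 87 bp
  88–113 → 26 bp
  114–161 → 48 bp
  162–252 → 91 bp
  253–257 → 5 bp
Sorted largest to smallest: 91, 87, 48, 26, 5 bp.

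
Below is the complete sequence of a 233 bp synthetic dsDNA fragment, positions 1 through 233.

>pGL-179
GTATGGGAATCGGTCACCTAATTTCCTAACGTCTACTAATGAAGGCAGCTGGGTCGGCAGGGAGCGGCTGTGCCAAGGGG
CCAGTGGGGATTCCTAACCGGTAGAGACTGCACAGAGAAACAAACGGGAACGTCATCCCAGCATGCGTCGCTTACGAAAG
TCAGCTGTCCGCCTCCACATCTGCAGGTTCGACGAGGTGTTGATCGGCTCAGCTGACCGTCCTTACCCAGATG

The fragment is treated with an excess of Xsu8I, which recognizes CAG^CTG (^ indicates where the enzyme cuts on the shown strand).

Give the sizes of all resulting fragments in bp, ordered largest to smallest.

Xsu8I sites (CAGCTG) start at positions 46, 162, 210.
Xsu8I cuts after base 3 of each site, so after positions 48, 164, 212.
Linear molecule, 3 cuts → 4 fragments:
  1–48 → 48 bp
  49–164 → 116 bp
  165–212 → 48 bp
  213–233 → 21 bp
Sorted largest to smallest: 116, 48, 48, 21 bp.

116, 48, 48, 21 bp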